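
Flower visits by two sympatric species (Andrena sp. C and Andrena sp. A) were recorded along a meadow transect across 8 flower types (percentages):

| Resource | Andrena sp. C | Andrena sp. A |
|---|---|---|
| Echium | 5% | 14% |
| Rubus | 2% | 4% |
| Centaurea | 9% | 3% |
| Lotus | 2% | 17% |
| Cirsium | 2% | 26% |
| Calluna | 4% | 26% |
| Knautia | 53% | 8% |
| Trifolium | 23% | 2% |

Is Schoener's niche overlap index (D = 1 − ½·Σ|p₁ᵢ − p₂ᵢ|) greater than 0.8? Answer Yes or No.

Convert percentages to proportions (divide by 100).
Σ|p₁ᵢ − p₂ᵢ| = 0.09 + 0.02 + 0.06 + 0.15 + 0.24 + 0.22 + 0.45 + 0.21 = 1.44
D = 1 − ½ × 1.44 = 1 − 0.720 = 0.2800
D = 0.2800 < 0.8 → No.

No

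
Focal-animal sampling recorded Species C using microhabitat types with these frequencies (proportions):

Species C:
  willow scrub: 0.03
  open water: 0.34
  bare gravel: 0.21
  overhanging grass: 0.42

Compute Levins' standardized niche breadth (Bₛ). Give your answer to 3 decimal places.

Σpᵢ² = 0.03² + 0.34² + 0.21² + 0.42² = 0.0009 + 0.1156 + 0.0441 + 0.1764 = 0.3370
B = 1 / 0.3370 = 2.96736
Bₛ = (B − 1)/(n − 1) = (2.96736 − 1)/(4 − 1) = 1.96736/3 = 0.65579

0.656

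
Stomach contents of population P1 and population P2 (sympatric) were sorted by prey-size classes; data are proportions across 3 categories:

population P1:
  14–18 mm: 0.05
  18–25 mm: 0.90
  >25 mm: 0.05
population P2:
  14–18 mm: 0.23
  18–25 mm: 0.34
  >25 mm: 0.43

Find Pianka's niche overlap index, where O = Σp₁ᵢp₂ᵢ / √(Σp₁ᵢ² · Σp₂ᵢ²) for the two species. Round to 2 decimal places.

Σ p₁ᵢp₂ᵢ = 0.0115 + 0.3060 + 0.0215 = 0.3390
Σp_1ᵢ² = 0.05² + 0.90² + 0.05² = 0.0025 + 0.8100 + 0.0025 = 0.8150
Σp_2ᵢ² = 0.23² + 0.34² + 0.43² = 0.0529 + 0.1156 + 0.1849 = 0.3534
O = 0.3390 / √(0.8150 × 0.3534) = 0.3390 / 0.53668 = 0.6317

0.63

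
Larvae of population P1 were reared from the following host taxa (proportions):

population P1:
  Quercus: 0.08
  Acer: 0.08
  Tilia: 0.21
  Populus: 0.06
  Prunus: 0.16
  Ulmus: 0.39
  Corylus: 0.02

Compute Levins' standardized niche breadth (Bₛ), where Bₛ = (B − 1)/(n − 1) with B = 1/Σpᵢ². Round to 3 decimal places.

0.532

Σpᵢ² = 0.08² + 0.08² + 0.21² + 0.06² + 0.16² + 0.39² + 0.02² = 0.0064 + 0.0064 + 0.0441 + 0.0036 + 0.0256 + 0.1521 + 0.0004 = 0.2386
B = 1 / 0.2386 = 4.19111
Bₛ = (B − 1)/(n − 1) = (4.19111 − 1)/(7 − 1) = 3.19111/6 = 0.53185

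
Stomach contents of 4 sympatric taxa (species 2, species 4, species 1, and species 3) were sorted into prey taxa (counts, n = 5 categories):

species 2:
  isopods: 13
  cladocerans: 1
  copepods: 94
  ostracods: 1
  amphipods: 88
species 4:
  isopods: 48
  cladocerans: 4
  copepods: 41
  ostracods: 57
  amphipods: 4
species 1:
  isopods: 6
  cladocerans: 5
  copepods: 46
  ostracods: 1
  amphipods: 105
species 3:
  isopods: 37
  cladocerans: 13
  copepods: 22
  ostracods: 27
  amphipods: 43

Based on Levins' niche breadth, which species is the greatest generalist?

species 3

Proportions for species 2 (n=197): 13/197=0.0660, 1/197=0.0051, 94/197=0.4772, 1/197=0.0051, 88/197=0.4467
Proportions for species 4 (n=154): 48/154=0.3117, 4/154=0.0260, 41/154=0.2662, 57/154=0.3701, 4/154=0.0260
Proportions for species 1 (n=163): 6/163=0.0368, 5/163=0.0307, 46/163=0.2822, 1/163=0.0061, 105/163=0.6442
Proportions for species 3 (n=142): 37/142=0.2606, 13/142=0.0915, 22/142=0.1549, 27/142=0.1901, 43/142=0.3028
Σp_2ᵢ² = 0.0660² + 0.0051² + 0.4772² + 0.0051² + 0.4467² = 0.004356 + 0.000026 + 0.227720 + 0.000026 + 0.199541 = 0.431669
B_2 = 1 / 0.431669 = 2.3166
Σp_4ᵢ² = 0.3117² + 0.0260² + 0.2662² + 0.3701² + 0.0260² = 0.097157 + 0.000676 + 0.070862 + 0.136974 + 0.000676 = 0.306345
B_4 = 1 / 0.306345 = 3.2643
Σp_1ᵢ² = 0.0368² + 0.0307² + 0.2822² + 0.0061² + 0.6442² = 0.001354 + 0.000942 + 0.079637 + 0.000037 + 0.414994 = 0.496964
B_1 = 1 / 0.496964 = 2.0122
Σp_3ᵢ² = 0.2606² + 0.0915² + 0.1549² + 0.1901² + 0.3028² = 0.067912 + 0.008372 + 0.023994 + 0.036138 + 0.091688 = 0.228104
B_3 = 1 / 0.228104 = 4.3840
Highest B → broadest niche (most generalist): species 3 (B = 4.38).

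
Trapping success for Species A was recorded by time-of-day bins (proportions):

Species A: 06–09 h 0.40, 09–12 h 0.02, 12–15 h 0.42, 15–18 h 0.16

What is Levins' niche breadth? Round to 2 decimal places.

Σpᵢ² = 0.40² + 0.02² + 0.42² + 0.16² = 0.1600 + 0.0004 + 0.1764 + 0.0256 = 0.3624
B = 1 / 0.3624 = 2.7594

2.76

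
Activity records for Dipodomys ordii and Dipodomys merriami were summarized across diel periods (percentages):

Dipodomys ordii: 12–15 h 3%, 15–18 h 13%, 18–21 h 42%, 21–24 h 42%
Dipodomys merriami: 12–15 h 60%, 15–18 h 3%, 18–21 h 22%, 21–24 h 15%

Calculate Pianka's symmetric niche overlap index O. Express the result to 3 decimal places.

Convert percentages to proportions (divide by 100).
Σ p₁ᵢp₂ᵢ = 0.0180 + 0.0039 + 0.0924 + 0.0630 = 0.1773
Σp_1ᵢ² = 0.03² + 0.13² + 0.42² + 0.42² = 0.0009 + 0.0169 + 0.1764 + 0.1764 = 0.3706
Σp_2ᵢ² = 0.60² + 0.03² + 0.22² + 0.15² = 0.3600 + 0.0009 + 0.0484 + 0.0225 = 0.4318
O = 0.1773 / √(0.3706 × 0.4318) = 0.1773 / 0.400031 = 0.44322

0.443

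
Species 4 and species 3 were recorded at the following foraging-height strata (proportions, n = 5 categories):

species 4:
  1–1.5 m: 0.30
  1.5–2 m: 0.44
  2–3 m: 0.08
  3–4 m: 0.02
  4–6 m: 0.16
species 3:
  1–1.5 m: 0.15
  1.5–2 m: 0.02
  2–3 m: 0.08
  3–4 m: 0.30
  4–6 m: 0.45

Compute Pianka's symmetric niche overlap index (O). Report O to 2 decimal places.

0.43

Σ p₁ᵢp₂ᵢ = 0.0450 + 0.0088 + 0.0064 + 0.0060 + 0.0720 = 0.1382
Σp_1ᵢ² = 0.30² + 0.44² + 0.08² + 0.02² + 0.16² = 0.0900 + 0.1936 + 0.0064 + 0.0004 + 0.0256 = 0.3160
Σp_2ᵢ² = 0.15² + 0.02² + 0.08² + 0.30² + 0.45² = 0.0225 + 0.0004 + 0.0064 + 0.0900 + 0.2025 = 0.3218
O = 0.1382 / √(0.3160 × 0.3218) = 0.1382 / 0.31889 = 0.4334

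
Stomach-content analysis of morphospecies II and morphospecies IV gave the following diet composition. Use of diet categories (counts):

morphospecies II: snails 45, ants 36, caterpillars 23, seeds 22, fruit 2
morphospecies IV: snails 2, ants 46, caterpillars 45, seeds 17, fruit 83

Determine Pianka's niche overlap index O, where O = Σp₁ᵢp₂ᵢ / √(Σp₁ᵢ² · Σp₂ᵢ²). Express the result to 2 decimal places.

0.47

Proportions for morphospecies II (n=128): 45/128=0.3516, 36/128=0.2813, 23/128=0.1797, 22/128=0.1719, 2/128=0.0156
Proportions for morphospecies IV (n=193): 2/193=0.0104, 46/193=0.2383, 45/193=0.2332, 17/193=0.0881, 83/193=0.4301
Σ p₁ᵢp₂ᵢ = 0.003657 + 0.067034 + 0.041906 + 0.015144 + 0.006710 = 0.134451
Σp_1ᵢ² = 0.3516² + 0.2813² + 0.1797² + 0.1719² + 0.0156² = 0.123623 + 0.079130 + 0.032292 + 0.029550 + 0.000243 = 0.264838
Σp_2ᵢ² = 0.0104² + 0.2383² + 0.2332² + 0.0881² + 0.4301² = 0.000108 + 0.056787 + 0.054382 + 0.007762 + 0.184986 = 0.304025
O = 0.134451 / √(0.264838 × 0.304025) = 0.134451 / 0.2837558 = 0.4738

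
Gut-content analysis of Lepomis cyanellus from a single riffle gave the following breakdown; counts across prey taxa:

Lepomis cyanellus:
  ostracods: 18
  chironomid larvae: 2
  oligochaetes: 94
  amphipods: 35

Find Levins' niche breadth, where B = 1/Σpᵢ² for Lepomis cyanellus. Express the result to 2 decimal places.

Proportions for Lepomis cyanellus (n=149): 18/149=0.1208, 2/149=0.0134, 94/149=0.6309, 35/149=0.2349
Σpᵢ² = 0.1208² + 0.0134² + 0.6309² + 0.2349² = 0.014593 + 0.000180 + 0.398035 + 0.055178 = 0.467986
B = 1 / 0.467986 = 2.1368

2.14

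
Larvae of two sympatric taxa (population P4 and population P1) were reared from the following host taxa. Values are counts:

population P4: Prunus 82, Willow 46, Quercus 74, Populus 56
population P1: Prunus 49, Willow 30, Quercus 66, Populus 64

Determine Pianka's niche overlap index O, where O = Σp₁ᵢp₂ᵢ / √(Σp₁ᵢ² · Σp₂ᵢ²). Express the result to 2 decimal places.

0.97

Proportions for population P4 (n=258): 82/258=0.3178, 46/258=0.1783, 74/258=0.2868, 56/258=0.2171
Proportions for population P1 (n=209): 49/209=0.2344, 30/209=0.1435, 66/209=0.3158, 64/209=0.3062
Σ p₁ᵢp₂ᵢ = 0.074492 + 0.025586 + 0.090571 + 0.066476 = 0.257125
Σp_1ᵢ² = 0.3178² + 0.1783² + 0.2868² + 0.2171² = 0.100997 + 0.031791 + 0.082254 + 0.047132 = 0.262174
Σp_2ᵢ² = 0.2344² + 0.1435² + 0.3158² + 0.3062² = 0.054943 + 0.020592 + 0.099730 + 0.093758 = 0.269023
O = 0.257125 / √(0.262174 × 0.269023) = 0.257125 / 0.2655764 = 0.9682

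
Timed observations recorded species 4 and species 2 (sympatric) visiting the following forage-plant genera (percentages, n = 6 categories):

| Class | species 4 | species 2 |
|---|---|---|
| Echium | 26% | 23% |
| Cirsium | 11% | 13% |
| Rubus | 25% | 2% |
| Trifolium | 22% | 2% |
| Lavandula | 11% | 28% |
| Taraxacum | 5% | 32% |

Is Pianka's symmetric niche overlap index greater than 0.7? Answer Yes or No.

No

Convert percentages to proportions (divide by 100).
Σ p₁ᵢp₂ᵢ = 0.0598 + 0.0143 + 0.0050 + 0.0044 + 0.0308 + 0.0160 = 0.1303
Σp_1ᵢ² = 0.26² + 0.11² + 0.25² + 0.22² + 0.11² + 0.05² = 0.0676 + 0.0121 + 0.0625 + 0.0484 + 0.0121 + 0.0025 = 0.2052
Σp_2ᵢ² = 0.23² + 0.13² + 0.02² + 0.02² + 0.28² + 0.32² = 0.0529 + 0.0169 + 0.0004 + 0.0004 + 0.0784 + 0.1024 = 0.2514
O = 0.1303 / √(0.2052 × 0.2514) = 0.1303 / 0.22713 = 0.5737
O = 0.5737 < 0.7 → No.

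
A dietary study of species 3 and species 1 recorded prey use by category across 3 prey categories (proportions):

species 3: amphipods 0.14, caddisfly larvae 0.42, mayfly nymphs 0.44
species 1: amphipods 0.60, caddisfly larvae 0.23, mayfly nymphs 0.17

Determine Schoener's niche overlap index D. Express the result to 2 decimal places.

0.54

Σ|p₁ᵢ − p₂ᵢ| = 0.46 + 0.19 + 0.27 = 0.92
D = 1 − ½ × 0.92 = 1 − 0.460 = 0.5400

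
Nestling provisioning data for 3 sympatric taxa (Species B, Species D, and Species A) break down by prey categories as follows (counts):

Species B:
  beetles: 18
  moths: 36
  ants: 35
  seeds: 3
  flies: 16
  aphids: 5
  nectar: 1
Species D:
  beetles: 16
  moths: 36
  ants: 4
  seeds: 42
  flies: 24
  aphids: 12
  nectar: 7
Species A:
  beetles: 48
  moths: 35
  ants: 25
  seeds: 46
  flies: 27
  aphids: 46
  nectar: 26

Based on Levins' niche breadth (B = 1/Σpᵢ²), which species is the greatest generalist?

Proportions for Species B (n=114): 18/114=0.1579, 36/114=0.3158, 35/114=0.3070, 3/114=0.0263, 16/114=0.1404, 5/114=0.0439, 1/114=0.0088
Proportions for Species D (n=141): 16/141=0.1135, 36/141=0.2553, 4/141=0.0284, 42/141=0.2979, 24/141=0.1702, 12/141=0.0851, 7/141=0.0496
Proportions for Species A (n=253): 48/253=0.1897, 35/253=0.1383, 25/253=0.0988, 46/253=0.1818, 27/253=0.1067, 46/253=0.1818, 26/253=0.1028
Σp_Bᵢ² = 0.1579² + 0.3158² + 0.3070² + 0.0263² + 0.1404² + 0.0439² + 0.0088² = 0.024932 + 0.099730 + 0.094249 + 0.000692 + 0.019712 + 0.001927 + 0.000077 = 0.241319
B_B = 1 / 0.241319 = 4.1439
Σp_Dᵢ² = 0.1135² + 0.2553² + 0.0284² + 0.2979² + 0.1702² + 0.0851² + 0.0496² = 0.012882 + 0.065178 + 0.000807 + 0.088744 + 0.028968 + 0.007242 + 0.002460 = 0.206281
B_D = 1 / 0.206281 = 4.8478
Σp_Aᵢ² = 0.1897² + 0.1383² + 0.0988² + 0.1818² + 0.1067² + 0.1818² + 0.1028² = 0.035986 + 0.019127 + 0.009761 + 0.033051 + 0.011385 + 0.033051 + 0.010568 = 0.152929
B_A = 1 / 0.152929 = 6.5390
Highest B → broadest niche (most generalist): Species A (B = 6.54).

Species A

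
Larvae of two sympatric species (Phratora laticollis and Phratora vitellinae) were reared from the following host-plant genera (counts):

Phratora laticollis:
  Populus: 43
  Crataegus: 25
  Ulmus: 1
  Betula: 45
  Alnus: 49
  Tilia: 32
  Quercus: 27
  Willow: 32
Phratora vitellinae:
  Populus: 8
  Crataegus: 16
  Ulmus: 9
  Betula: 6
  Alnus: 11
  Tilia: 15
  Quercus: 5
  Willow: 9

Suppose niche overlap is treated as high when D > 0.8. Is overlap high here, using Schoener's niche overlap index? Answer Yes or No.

No

Proportions for Phratora laticollis (n=254): 43/254=0.1693, 25/254=0.0984, 1/254=0.0039, 45/254=0.1772, 49/254=0.1929, 32/254=0.1260, 27/254=0.1063, 32/254=0.1260
Proportions for Phratora vitellinae (n=79): 8/79=0.1013, 16/79=0.2025, 9/79=0.1139, 6/79=0.0759, 11/79=0.1392, 15/79=0.1899, 5/79=0.0633, 9/79=0.1139
Σ|p₁ᵢ − p₂ᵢ| = 0.0680 + 0.1041 + 0.1100 + 0.1013 + 0.0537 + 0.0639 + 0.0430 + 0.0121 = 0.5561
D = 1 − ½ × 0.5561 = 1 − 0.27805 = 0.72195
D = 0.72195 < 0.8 → No.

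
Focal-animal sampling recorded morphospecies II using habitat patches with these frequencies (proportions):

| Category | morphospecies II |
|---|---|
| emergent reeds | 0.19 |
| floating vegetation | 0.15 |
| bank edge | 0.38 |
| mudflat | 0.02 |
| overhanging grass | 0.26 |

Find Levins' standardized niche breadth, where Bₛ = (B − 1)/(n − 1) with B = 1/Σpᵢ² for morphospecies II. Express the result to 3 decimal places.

0.673

Σpᵢ² = 0.19² + 0.15² + 0.38² + 0.02² + 0.26² = 0.0361 + 0.0225 + 0.1444 + 0.0004 + 0.0676 = 0.2710
B = 1 / 0.2710 = 3.69004
Bₛ = (B − 1)/(n − 1) = (3.69004 − 1)/(5 − 1) = 2.69004/4 = 0.67251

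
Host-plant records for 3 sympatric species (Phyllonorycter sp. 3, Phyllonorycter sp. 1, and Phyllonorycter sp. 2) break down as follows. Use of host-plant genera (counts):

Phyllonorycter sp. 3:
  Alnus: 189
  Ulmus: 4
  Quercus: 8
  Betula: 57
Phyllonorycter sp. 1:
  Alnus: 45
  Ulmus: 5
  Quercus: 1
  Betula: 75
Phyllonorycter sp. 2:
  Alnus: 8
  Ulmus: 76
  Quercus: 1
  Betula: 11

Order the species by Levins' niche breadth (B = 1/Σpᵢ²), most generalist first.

Proportions for Phyllonorycter sp. 3 (n=258): 189/258=0.7326, 4/258=0.0155, 8/258=0.0310, 57/258=0.2209
Proportions for Phyllonorycter sp. 1 (n=126): 45/126=0.3571, 5/126=0.0397, 1/126=0.0079, 75/126=0.5952
Proportions for Phyllonorycter sp. 2 (n=96): 8/96=0.0833, 76/96=0.7917, 1/96=0.0104, 11/96=0.1146
Σp_3ᵢ² = 0.7326² + 0.0155² + 0.0310² + 0.2209² = 0.536703 + 0.000240 + 0.000961 + 0.048797 = 0.586701
B_3 = 1 / 0.586701 = 1.7044
Σp_1ᵢ² = 0.3571² + 0.0397² + 0.0079² + 0.5952² = 0.127520 + 0.001576 + 0.000062 + 0.354263 = 0.483421
B_1 = 1 / 0.483421 = 2.0686
Σp_2ᵢ² = 0.0833² + 0.7917² + 0.0104² + 0.1146² = 0.006939 + 0.626789 + 0.000108 + 0.013133 = 0.646969
B_2 = 1 / 0.646969 = 1.5457
Ranking by B (broadest → narrowest): Phyllonorycter sp. 1 (2.07) > Phyllonorycter sp. 3 (1.70) > Phyllonorycter sp. 2 (1.55)

Phyllonorycter sp. 1 > Phyllonorycter sp. 3 > Phyllonorycter sp. 2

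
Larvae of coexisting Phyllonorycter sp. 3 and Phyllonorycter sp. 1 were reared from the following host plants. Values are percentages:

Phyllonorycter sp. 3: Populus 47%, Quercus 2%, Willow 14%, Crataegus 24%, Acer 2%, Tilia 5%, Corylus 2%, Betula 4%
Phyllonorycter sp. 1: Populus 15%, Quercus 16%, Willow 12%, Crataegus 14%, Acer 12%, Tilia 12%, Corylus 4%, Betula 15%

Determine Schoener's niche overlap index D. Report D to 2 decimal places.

Convert percentages to proportions (divide by 100).
Σ|p₁ᵢ − p₂ᵢ| = 0.32 + 0.14 + 0.02 + 0.10 + 0.10 + 0.07 + 0.02 + 0.11 = 0.88
D = 1 − ½ × 0.88 = 1 − 0.440 = 0.5600

0.56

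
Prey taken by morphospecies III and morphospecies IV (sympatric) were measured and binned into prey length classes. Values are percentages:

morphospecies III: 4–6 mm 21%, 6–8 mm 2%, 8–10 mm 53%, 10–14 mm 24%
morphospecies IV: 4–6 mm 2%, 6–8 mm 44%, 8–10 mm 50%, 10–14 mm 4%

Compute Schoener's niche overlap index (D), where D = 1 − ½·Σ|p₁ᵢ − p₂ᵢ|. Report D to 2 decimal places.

Convert percentages to proportions (divide by 100).
Σ|p₁ᵢ − p₂ᵢ| = 0.19 + 0.42 + 0.03 + 0.20 = 0.84
D = 1 − ½ × 0.84 = 1 − 0.420 = 0.5800

0.58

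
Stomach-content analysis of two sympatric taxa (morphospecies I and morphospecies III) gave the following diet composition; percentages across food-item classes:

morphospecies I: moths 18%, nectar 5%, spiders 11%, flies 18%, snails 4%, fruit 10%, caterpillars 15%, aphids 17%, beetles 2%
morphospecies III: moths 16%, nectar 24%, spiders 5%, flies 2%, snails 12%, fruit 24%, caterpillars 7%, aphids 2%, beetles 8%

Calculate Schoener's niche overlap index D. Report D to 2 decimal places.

Convert percentages to proportions (divide by 100).
Σ|p₁ᵢ − p₂ᵢ| = 0.02 + 0.19 + 0.06 + 0.16 + 0.08 + 0.14 + 0.08 + 0.15 + 0.06 = 0.94
D = 1 − ½ × 0.94 = 1 − 0.470 = 0.5300

0.53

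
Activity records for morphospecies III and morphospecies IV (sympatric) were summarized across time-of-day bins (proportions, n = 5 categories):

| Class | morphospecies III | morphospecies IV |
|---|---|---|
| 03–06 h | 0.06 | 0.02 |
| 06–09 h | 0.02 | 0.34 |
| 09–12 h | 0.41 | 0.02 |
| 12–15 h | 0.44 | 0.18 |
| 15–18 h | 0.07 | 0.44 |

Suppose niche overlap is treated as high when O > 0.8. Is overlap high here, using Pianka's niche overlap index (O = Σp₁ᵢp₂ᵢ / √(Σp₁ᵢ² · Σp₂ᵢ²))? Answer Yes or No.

Σ p₁ᵢp₂ᵢ = 0.0012 + 0.0068 + 0.0082 + 0.0792 + 0.0308 = 0.1262
Σp_1ᵢ² = 0.06² + 0.02² + 0.41² + 0.44² + 0.07² = 0.0036 + 0.0004 + 0.1681 + 0.1936 + 0.0049 = 0.3706
Σp_2ᵢ² = 0.02² + 0.34² + 0.02² + 0.18² + 0.44² = 0.0004 + 0.1156 + 0.0004 + 0.0324 + 0.1936 = 0.3424
O = 0.1262 / √(0.3706 × 0.3424) = 0.1262 / 0.35622 = 0.3543
O = 0.3543 < 0.8 → No.

No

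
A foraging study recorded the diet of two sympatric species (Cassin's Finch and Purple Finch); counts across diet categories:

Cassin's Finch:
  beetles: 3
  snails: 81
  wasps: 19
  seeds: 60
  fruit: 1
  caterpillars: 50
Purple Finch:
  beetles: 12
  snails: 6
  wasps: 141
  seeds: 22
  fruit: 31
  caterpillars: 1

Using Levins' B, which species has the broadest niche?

Proportions for Cassin's Finch (n=214): 3/214=0.0140, 81/214=0.3785, 19/214=0.0888, 60/214=0.2804, 1/214=0.0047, 50/214=0.2336
Proportions for Purple Finch (n=213): 12/213=0.0563, 6/213=0.0282, 141/213=0.6620, 22/213=0.1033, 31/213=0.1455, 1/213=0.0047
Σp_Cassᵢ² = 0.0140² + 0.3785² + 0.0888² + 0.2804² + 0.0047² + 0.2336² = 0.000196 + 0.143262 + 0.007885 + 0.078624 + 0.000022 + 0.054569 = 0.284558
B_Cass = 1 / 0.284558 = 3.5142
Σp_Purpᵢ² = 0.0563² + 0.0282² + 0.6620² + 0.1033² + 0.1455² + 0.0047² = 0.003170 + 0.000795 + 0.438244 + 0.010671 + 0.021170 + 0.000022 = 0.474072
B_Purp = 1 / 0.474072 = 2.1094
Highest B → broadest niche (most generalist): Cassin's Finch (B = 3.51).

Cassin's Finch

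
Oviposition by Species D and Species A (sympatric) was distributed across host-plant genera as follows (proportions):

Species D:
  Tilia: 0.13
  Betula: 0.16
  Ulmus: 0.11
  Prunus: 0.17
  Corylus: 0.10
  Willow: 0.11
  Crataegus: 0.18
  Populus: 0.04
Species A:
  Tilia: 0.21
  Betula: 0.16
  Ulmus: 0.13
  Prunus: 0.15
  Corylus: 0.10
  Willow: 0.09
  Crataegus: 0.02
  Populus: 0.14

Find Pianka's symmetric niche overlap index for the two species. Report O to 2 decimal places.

0.85

Σ p₁ᵢp₂ᵢ = 0.0273 + 0.0256 + 0.0143 + 0.0255 + 0.0100 + 0.0099 + 0.0036 + 0.0056 = 0.1218
Σp_1ᵢ² = 0.13² + 0.16² + 0.11² + 0.17² + 0.10² + 0.11² + 0.18² + 0.04² = 0.0169 + 0.0256 + 0.0121 + 0.0289 + 0.0100 + 0.0121 + 0.0324 + 0.0016 = 0.1396
Σp_2ᵢ² = 0.21² + 0.16² + 0.13² + 0.15² + 0.10² + 0.09² + 0.02² + 0.14² = 0.0441 + 0.0256 + 0.0169 + 0.0225 + 0.0100 + 0.0081 + 0.0004 + 0.0196 = 0.1472
O = 0.1218 / √(0.1396 × 0.1472) = 0.1218 / 0.14335 = 0.8497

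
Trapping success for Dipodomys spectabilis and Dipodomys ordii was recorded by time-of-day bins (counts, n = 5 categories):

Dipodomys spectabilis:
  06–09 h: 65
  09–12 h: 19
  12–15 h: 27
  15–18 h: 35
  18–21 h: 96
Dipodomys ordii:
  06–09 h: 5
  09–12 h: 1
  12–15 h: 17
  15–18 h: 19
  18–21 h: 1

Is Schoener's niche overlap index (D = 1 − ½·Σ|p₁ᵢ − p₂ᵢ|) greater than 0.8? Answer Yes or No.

No

Proportions for Dipodomys spectabilis (n=242): 65/242=0.2686, 19/242=0.0785, 27/242=0.1116, 35/242=0.1446, 96/242=0.3967
Proportions for Dipodomys ordii (n=43): 5/43=0.1163, 1/43=0.0233, 17/43=0.3953, 19/43=0.4419, 1/43=0.0233
Σ|p₁ᵢ − p₂ᵢ| = 0.1523 + 0.0552 + 0.2837 + 0.2973 + 0.3734 = 1.1619
D = 1 − ½ × 1.1619 = 1 − 0.58095 = 0.41905
D = 0.41905 < 0.8 → No.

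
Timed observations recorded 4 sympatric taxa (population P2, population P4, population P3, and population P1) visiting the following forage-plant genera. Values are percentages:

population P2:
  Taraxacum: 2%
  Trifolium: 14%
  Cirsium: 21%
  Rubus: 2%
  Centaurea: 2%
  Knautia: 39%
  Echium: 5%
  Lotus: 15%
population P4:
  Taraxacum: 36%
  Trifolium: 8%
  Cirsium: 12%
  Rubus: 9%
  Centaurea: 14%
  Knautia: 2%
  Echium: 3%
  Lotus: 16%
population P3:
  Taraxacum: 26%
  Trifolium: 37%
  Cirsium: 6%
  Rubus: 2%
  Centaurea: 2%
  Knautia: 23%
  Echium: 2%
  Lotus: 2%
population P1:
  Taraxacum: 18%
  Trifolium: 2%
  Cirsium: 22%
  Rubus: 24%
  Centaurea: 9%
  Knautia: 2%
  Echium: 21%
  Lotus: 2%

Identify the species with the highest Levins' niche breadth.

Convert percentages to proportions (divide by 100).
Σp_P2ᵢ² = 0.02² + 0.14² + 0.21² + 0.02² + 0.02² + 0.39² + 0.05² + 0.15² = 0.0004 + 0.0196 + 0.0441 + 0.0004 + 0.0004 + 0.1521 + 0.0025 + 0.0225 = 0.2420
B_P2 = 1 / 0.2420 = 4.1322
Σp_P4ᵢ² = 0.36² + 0.08² + 0.12² + 0.09² + 0.14² + 0.02² + 0.03² + 0.16² = 0.1296 + 0.0064 + 0.0144 + 0.0081 + 0.0196 + 0.0004 + 0.0009 + 0.0256 = 0.2050
B_P4 = 1 / 0.2050 = 4.8780
Σp_P3ᵢ² = 0.26² + 0.37² + 0.06² + 0.02² + 0.02² + 0.23² + 0.02² + 0.02² = 0.0676 + 0.1369 + 0.0036 + 0.0004 + 0.0004 + 0.0529 + 0.0004 + 0.0004 = 0.2626
B_P3 = 1 / 0.2626 = 3.8081
Σp_P1ᵢ² = 0.18² + 0.02² + 0.22² + 0.24² + 0.09² + 0.02² + 0.21² + 0.02² = 0.0324 + 0.0004 + 0.0484 + 0.0576 + 0.0081 + 0.0004 + 0.0441 + 0.0004 = 0.1918
B_P1 = 1 / 0.1918 = 5.2138
Highest B → broadest niche (most generalist): population P1 (B = 5.21).

population P1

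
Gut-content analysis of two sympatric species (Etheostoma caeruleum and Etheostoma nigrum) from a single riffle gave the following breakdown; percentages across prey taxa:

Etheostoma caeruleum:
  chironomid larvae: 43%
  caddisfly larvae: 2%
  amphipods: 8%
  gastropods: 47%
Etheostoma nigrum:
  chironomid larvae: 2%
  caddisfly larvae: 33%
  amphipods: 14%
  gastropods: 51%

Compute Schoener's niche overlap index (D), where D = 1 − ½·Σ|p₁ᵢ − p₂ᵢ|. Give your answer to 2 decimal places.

0.59

Convert percentages to proportions (divide by 100).
Σ|p₁ᵢ − p₂ᵢ| = 0.41 + 0.31 + 0.06 + 0.04 = 0.82
D = 1 − ½ × 0.82 = 1 − 0.410 = 0.5900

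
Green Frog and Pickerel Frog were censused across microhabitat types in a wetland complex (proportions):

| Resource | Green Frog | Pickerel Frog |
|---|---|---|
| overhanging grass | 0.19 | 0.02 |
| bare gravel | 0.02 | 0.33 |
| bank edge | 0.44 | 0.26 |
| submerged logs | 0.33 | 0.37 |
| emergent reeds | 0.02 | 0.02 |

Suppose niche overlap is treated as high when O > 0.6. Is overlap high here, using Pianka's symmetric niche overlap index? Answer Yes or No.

Yes

Σ p₁ᵢp₂ᵢ = 0.0038 + 0.0066 + 0.1144 + 0.1221 + 0.0004 = 0.2473
Σp_1ᵢ² = 0.19² + 0.02² + 0.44² + 0.33² + 0.02² = 0.0361 + 0.0004 + 0.1936 + 0.1089 + 0.0004 = 0.3394
Σp_2ᵢ² = 0.02² + 0.33² + 0.26² + 0.37² + 0.02² = 0.0004 + 0.1089 + 0.0676 + 0.1369 + 0.0004 = 0.3142
O = 0.2473 / √(0.3394 × 0.3142) = 0.2473 / 0.32656 = 0.7573
O = 0.7573 > 0.6 → Yes.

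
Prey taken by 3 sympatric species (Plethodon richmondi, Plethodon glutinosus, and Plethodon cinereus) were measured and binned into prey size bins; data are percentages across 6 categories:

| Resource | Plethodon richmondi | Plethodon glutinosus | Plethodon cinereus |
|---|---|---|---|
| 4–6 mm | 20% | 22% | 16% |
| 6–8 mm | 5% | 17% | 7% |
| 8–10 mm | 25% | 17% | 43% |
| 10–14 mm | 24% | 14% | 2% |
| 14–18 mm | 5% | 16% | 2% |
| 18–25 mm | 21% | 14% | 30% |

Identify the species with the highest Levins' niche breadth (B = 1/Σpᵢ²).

Convert percentages to proportions (divide by 100).
Σp_richᵢ² = 0.20² + 0.05² + 0.25² + 0.24² + 0.05² + 0.21² = 0.0400 + 0.0025 + 0.0625 + 0.0576 + 0.0025 + 0.0441 = 0.2092
B_rich = 1 / 0.2092 = 4.7801
Σp_glutᵢ² = 0.22² + 0.17² + 0.17² + 0.14² + 0.16² + 0.14² = 0.0484 + 0.0289 + 0.0289 + 0.0196 + 0.0256 + 0.0196 = 0.1710
B_glut = 1 / 0.1710 = 5.8480
Σp_cineᵢ² = 0.16² + 0.07² + 0.43² + 0.02² + 0.02² + 0.30² = 0.0256 + 0.0049 + 0.1849 + 0.0004 + 0.0004 + 0.0900 = 0.3062
B_cine = 1 / 0.3062 = 3.2658
Highest B → broadest niche (most generalist): Plethodon glutinosus (B = 5.85).

Plethodon glutinosus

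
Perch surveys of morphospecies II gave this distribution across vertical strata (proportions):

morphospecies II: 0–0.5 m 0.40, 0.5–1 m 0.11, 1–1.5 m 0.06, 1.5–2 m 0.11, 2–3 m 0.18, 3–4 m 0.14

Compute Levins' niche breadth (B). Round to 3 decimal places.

4.170

Σpᵢ² = 0.40² + 0.11² + 0.06² + 0.11² + 0.18² + 0.14² = 0.1600 + 0.0121 + 0.0036 + 0.0121 + 0.0324 + 0.0196 = 0.2398
B = 1 / 0.2398 = 4.17014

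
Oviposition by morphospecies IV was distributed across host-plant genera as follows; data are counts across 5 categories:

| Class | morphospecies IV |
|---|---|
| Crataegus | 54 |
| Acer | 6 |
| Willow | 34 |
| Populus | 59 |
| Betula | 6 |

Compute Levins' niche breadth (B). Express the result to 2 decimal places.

Proportions for morphospecies IV (n=159): 54/159=0.3396, 6/159=0.0377, 34/159=0.2138, 59/159=0.3711, 6/159=0.0377
Σpᵢ² = 0.3396² + 0.0377² + 0.2138² + 0.3711² + 0.0377² = 0.115328 + 0.001421 + 0.045710 + 0.137715 + 0.001421 = 0.301595
B = 1 / 0.301595 = 3.3157

3.32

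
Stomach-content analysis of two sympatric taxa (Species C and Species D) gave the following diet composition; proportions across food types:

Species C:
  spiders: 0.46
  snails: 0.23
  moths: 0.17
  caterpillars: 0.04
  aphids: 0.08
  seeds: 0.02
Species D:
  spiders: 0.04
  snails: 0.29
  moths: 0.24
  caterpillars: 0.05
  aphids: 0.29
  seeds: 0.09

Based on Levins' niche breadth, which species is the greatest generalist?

Species D

Σp_Cᵢ² = 0.46² + 0.23² + 0.17² + 0.04² + 0.08² + 0.02² = 0.2116 + 0.0529 + 0.0289 + 0.0016 + 0.0064 + 0.0004 = 0.3018
B_C = 1 / 0.3018 = 3.3135
Σp_Dᵢ² = 0.04² + 0.29² + 0.24² + 0.05² + 0.29² + 0.09² = 0.0016 + 0.0841 + 0.0576 + 0.0025 + 0.0841 + 0.0081 = 0.2380
B_D = 1 / 0.2380 = 4.2017
Highest B → broadest niche (most generalist): Species D (B = 4.20).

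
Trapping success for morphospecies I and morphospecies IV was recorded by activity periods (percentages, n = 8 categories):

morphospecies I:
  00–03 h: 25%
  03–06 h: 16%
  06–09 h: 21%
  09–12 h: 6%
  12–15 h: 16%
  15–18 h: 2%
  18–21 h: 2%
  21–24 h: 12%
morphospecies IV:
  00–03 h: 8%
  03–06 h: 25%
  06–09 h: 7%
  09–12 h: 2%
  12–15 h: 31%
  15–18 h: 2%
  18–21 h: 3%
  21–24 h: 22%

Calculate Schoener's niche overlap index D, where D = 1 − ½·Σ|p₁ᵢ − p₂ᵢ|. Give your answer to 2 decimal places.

0.65

Convert percentages to proportions (divide by 100).
Σ|p₁ᵢ − p₂ᵢ| = 0.17 + 0.09 + 0.14 + 0.04 + 0.15 + 0.00 + 0.01 + 0.10 = 0.70
D = 1 − ½ × 0.70 = 1 − 0.350 = 0.6500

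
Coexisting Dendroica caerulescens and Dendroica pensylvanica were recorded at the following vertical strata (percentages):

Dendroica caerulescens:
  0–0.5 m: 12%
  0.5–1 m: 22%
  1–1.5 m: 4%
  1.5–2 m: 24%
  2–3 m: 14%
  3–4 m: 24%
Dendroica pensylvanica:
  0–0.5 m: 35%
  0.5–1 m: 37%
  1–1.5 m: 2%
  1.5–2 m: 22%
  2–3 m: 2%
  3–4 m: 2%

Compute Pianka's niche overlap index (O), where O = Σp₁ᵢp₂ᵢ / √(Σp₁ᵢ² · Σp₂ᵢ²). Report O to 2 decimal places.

0.74

Convert percentages to proportions (divide by 100).
Σ p₁ᵢp₂ᵢ = 0.0420 + 0.0814 + 0.0008 + 0.0528 + 0.0028 + 0.0048 = 0.1846
Σp_1ᵢ² = 0.12² + 0.22² + 0.04² + 0.24² + 0.14² + 0.24² = 0.0144 + 0.0484 + 0.0016 + 0.0576 + 0.0196 + 0.0576 = 0.1992
Σp_2ᵢ² = 0.35² + 0.37² + 0.02² + 0.22² + 0.02² + 0.02² = 0.1225 + 0.1369 + 0.0004 + 0.0484 + 0.0004 + 0.0004 = 0.3090
O = 0.1846 / √(0.1992 × 0.3090) = 0.1846 / 0.24810 = 0.7441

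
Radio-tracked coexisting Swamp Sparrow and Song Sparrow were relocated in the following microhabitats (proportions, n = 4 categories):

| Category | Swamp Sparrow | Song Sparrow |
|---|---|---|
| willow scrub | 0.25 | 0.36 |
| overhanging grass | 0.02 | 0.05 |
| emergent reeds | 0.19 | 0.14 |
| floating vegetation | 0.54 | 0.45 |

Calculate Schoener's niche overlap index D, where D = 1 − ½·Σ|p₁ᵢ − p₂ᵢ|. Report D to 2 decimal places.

Σ|p₁ᵢ − p₂ᵢ| = 0.11 + 0.03 + 0.05 + 0.09 = 0.28
D = 1 − ½ × 0.28 = 1 − 0.140 = 0.8600

0.86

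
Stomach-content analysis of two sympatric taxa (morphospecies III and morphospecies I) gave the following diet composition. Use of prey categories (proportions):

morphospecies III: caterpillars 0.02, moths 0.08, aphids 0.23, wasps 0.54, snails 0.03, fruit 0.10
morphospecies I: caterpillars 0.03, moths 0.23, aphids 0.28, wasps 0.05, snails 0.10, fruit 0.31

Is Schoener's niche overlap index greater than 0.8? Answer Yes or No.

Σ|p₁ᵢ − p₂ᵢ| = 0.01 + 0.15 + 0.05 + 0.49 + 0.07 + 0.21 = 0.98
D = 1 − ½ × 0.98 = 1 − 0.490 = 0.5100
D = 0.5100 < 0.8 → No.

No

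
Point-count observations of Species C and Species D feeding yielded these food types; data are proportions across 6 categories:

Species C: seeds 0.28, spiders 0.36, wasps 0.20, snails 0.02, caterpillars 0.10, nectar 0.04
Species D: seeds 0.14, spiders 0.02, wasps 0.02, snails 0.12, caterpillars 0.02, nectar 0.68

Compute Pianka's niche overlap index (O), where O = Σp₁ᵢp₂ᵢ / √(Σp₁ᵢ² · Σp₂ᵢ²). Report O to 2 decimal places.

0.23

Σ p₁ᵢp₂ᵢ = 0.0392 + 0.0072 + 0.0040 + 0.0024 + 0.0020 + 0.0272 = 0.0820
Σp_1ᵢ² = 0.28² + 0.36² + 0.20² + 0.02² + 0.10² + 0.04² = 0.0784 + 0.1296 + 0.0400 + 0.0004 + 0.0100 + 0.0016 = 0.2600
Σp_2ᵢ² = 0.14² + 0.02² + 0.02² + 0.12² + 0.02² + 0.68² = 0.0196 + 0.0004 + 0.0004 + 0.0144 + 0.0004 + 0.4624 = 0.4976
O = 0.0820 / √(0.2600 × 0.4976) = 0.0820 / 0.35969 = 0.2280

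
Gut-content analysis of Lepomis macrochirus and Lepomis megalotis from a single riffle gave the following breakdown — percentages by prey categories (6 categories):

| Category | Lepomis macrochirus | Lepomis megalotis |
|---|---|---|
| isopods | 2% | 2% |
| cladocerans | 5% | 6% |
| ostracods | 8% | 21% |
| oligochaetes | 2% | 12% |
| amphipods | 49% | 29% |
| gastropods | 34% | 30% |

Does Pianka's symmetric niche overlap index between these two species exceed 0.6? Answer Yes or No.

Convert percentages to proportions (divide by 100).
Σ p₁ᵢp₂ᵢ = 0.0004 + 0.0030 + 0.0168 + 0.0024 + 0.1421 + 0.1020 = 0.2667
Σp_1ᵢ² = 0.02² + 0.05² + 0.08² + 0.02² + 0.49² + 0.34² = 0.0004 + 0.0025 + 0.0064 + 0.0004 + 0.2401 + 0.1156 = 0.3654
Σp_2ᵢ² = 0.02² + 0.06² + 0.21² + 0.12² + 0.29² + 0.30² = 0.0004 + 0.0036 + 0.0441 + 0.0144 + 0.0841 + 0.0900 = 0.2366
O = 0.2667 / √(0.3654 × 0.2366) = 0.2667 / 0.29403 = 0.9071
O = 0.9071 > 0.6 → Yes.

Yes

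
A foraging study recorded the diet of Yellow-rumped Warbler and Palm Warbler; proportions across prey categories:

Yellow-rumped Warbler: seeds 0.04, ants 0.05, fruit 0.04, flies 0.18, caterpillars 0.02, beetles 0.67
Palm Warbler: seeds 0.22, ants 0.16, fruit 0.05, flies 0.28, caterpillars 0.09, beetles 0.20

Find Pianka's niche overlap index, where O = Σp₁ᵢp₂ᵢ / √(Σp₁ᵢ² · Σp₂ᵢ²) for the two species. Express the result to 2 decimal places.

0.65

Σ p₁ᵢp₂ᵢ = 0.0088 + 0.0080 + 0.0020 + 0.0504 + 0.0018 + 0.1340 = 0.2050
Σp_1ᵢ² = 0.04² + 0.05² + 0.04² + 0.18² + 0.02² + 0.67² = 0.0016 + 0.0025 + 0.0016 + 0.0324 + 0.0004 + 0.4489 = 0.4874
Σp_2ᵢ² = 0.22² + 0.16² + 0.05² + 0.28² + 0.09² + 0.20² = 0.0484 + 0.0256 + 0.0025 + 0.0784 + 0.0081 + 0.0400 = 0.2030
O = 0.2050 / √(0.4874 × 0.2030) = 0.2050 / 0.31455 = 0.6517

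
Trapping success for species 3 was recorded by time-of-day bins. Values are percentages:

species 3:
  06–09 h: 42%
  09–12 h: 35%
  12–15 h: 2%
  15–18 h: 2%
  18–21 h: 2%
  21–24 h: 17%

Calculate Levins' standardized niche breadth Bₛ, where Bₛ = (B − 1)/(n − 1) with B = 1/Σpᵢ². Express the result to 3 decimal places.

0.408

Convert percentages to proportions (divide by 100).
Σpᵢ² = 0.42² + 0.35² + 0.02² + 0.02² + 0.02² + 0.17² = 0.1764 + 0.1225 + 0.0004 + 0.0004 + 0.0004 + 0.0289 = 0.3290
B = 1 / 0.3290 = 3.03951
Bₛ = (B − 1)/(n − 1) = (3.03951 − 1)/(6 − 1) = 2.03951/5 = 0.40790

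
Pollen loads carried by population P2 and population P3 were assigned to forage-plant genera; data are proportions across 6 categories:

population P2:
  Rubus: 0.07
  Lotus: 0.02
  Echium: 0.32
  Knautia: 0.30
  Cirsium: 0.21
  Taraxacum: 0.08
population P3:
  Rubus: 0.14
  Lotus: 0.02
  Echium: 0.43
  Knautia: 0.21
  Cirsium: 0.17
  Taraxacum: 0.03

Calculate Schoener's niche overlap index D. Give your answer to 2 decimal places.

0.82

Σ|p₁ᵢ − p₂ᵢ| = 0.07 + 0.00 + 0.11 + 0.09 + 0.04 + 0.05 = 0.36
D = 1 − ½ × 0.36 = 1 − 0.180 = 0.8200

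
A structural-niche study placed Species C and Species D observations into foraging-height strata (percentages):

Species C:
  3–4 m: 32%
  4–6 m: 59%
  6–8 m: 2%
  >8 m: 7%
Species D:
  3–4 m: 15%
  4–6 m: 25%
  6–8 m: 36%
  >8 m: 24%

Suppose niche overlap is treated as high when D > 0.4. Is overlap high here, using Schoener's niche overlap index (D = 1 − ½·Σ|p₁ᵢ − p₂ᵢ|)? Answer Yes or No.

Convert percentages to proportions (divide by 100).
Σ|p₁ᵢ − p₂ᵢ| = 0.17 + 0.34 + 0.34 + 0.17 = 1.02
D = 1 − ½ × 1.02 = 1 − 0.510 = 0.4900
D = 0.4900 > 0.4 → Yes.

Yes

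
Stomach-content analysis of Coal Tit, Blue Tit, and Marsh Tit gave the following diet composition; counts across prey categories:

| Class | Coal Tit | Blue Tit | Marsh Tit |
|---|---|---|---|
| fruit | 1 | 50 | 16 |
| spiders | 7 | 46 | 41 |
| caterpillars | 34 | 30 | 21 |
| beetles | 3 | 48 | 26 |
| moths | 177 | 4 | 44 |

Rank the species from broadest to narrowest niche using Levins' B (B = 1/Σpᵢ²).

Marsh Tit > Blue Tit > Coal Tit

Proportions for Coal Tit (n=222): 1/222=0.0045, 7/222=0.0315, 34/222=0.1532, 3/222=0.0135, 177/222=0.7973
Proportions for Blue Tit (n=178): 50/178=0.2809, 46/178=0.2584, 30/178=0.1685, 48/178=0.2697, 4/178=0.0225
Proportions for Marsh Tit (n=148): 16/148=0.1081, 41/148=0.2770, 21/148=0.1419, 26/148=0.1757, 44/148=0.2973
Σp_Coalᵢ² = 0.0045² + 0.0315² + 0.1532² + 0.0135² + 0.7973² = 0.000020 + 0.000992 + 0.023470 + 0.000182 + 0.635687 = 0.660351
B_Coal = 1 / 0.660351 = 1.5143
Σp_Blueᵢ² = 0.2809² + 0.2584² + 0.1685² + 0.2697² + 0.0225² = 0.078905 + 0.066771 + 0.028392 + 0.072738 + 0.000506 = 0.247312
B_Blue = 1 / 0.247312 = 4.0435
Σp_Marsᵢ² = 0.1081² + 0.2770² + 0.1419² + 0.1757² + 0.2973² = 0.011686 + 0.076729 + 0.020136 + 0.030870 + 0.088387 = 0.227808
B_Mars = 1 / 0.227808 = 4.3897
Ranking by B (broadest → narrowest): Marsh Tit (4.39) > Blue Tit (4.04) > Coal Tit (1.51)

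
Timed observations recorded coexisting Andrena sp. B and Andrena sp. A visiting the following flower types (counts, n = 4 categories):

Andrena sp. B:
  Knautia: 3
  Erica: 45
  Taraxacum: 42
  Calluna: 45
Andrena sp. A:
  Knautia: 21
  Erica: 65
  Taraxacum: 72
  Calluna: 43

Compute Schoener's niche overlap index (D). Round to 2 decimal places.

0.87

Proportions for Andrena sp. B (n=135): 3/135=0.0222, 45/135=0.3333, 42/135=0.3111, 45/135=0.3333
Proportions for Andrena sp. A (n=201): 21/201=0.1045, 65/201=0.3234, 72/201=0.3582, 43/201=0.2139
Σ|p₁ᵢ − p₂ᵢ| = 0.0823 + 0.0099 + 0.0471 + 0.1194 = 0.2587
D = 1 − ½ × 0.2587 = 1 − 0.12935 = 0.87065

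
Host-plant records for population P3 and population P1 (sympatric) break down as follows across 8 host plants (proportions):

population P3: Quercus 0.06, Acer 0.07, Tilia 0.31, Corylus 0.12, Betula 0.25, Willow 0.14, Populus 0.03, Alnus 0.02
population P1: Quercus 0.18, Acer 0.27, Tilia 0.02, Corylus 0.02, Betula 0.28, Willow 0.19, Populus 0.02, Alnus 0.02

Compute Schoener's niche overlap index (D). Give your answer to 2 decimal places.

0.60

Σ|p₁ᵢ − p₂ᵢ| = 0.12 + 0.20 + 0.29 + 0.10 + 0.03 + 0.05 + 0.01 + 0.00 = 0.80
D = 1 − ½ × 0.80 = 1 − 0.400 = 0.6000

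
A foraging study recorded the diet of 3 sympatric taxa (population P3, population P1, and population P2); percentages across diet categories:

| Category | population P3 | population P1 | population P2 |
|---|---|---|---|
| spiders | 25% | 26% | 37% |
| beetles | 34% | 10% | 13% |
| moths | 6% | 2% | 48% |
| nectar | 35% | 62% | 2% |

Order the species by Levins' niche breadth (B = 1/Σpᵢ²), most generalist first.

Convert percentages to proportions (divide by 100).
Σp_P3ᵢ² = 0.25² + 0.34² + 0.06² + 0.35² = 0.0625 + 0.1156 + 0.0036 + 0.1225 = 0.3042
B_P3 = 1 / 0.3042 = 3.2873
Σp_P1ᵢ² = 0.26² + 0.10² + 0.02² + 0.62² = 0.0676 + 0.0100 + 0.0004 + 0.3844 = 0.4624
B_P1 = 1 / 0.4624 = 2.1626
Σp_P2ᵢ² = 0.37² + 0.13² + 0.48² + 0.02² = 0.1369 + 0.0169 + 0.2304 + 0.0004 = 0.3846
B_P2 = 1 / 0.3846 = 2.6001
Ranking by B (broadest → narrowest): population P3 (3.29) > population P2 (2.60) > population P1 (2.16)

population P3 > population P2 > population P1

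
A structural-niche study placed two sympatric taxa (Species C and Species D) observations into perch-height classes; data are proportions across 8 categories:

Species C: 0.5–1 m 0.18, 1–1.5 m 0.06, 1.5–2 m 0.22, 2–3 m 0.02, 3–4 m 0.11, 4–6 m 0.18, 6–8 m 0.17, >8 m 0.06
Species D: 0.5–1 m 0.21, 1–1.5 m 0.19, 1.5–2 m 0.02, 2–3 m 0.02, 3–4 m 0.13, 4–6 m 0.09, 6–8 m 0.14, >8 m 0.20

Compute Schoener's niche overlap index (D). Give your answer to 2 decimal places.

0.68

Σ|p₁ᵢ − p₂ᵢ| = 0.03 + 0.13 + 0.20 + 0.00 + 0.02 + 0.09 + 0.03 + 0.14 = 0.64
D = 1 − ½ × 0.64 = 1 − 0.320 = 0.6800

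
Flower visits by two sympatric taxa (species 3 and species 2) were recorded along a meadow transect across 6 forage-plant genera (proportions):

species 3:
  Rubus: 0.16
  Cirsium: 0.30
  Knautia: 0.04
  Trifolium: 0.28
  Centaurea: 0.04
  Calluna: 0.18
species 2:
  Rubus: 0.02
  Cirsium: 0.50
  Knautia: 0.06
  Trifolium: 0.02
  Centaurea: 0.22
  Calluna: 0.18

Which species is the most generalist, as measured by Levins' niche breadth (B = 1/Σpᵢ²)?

Σp_3ᵢ² = 0.16² + 0.30² + 0.04² + 0.28² + 0.04² + 0.18² = 0.0256 + 0.0900 + 0.0016 + 0.0784 + 0.0016 + 0.0324 = 0.2296
B_3 = 1 / 0.2296 = 4.3554
Σp_2ᵢ² = 0.02² + 0.50² + 0.06² + 0.02² + 0.22² + 0.18² = 0.0004 + 0.2500 + 0.0036 + 0.0004 + 0.0484 + 0.0324 = 0.3352
B_2 = 1 / 0.3352 = 2.9833
Highest B → broadest niche (most generalist): species 3 (B = 4.36).

species 3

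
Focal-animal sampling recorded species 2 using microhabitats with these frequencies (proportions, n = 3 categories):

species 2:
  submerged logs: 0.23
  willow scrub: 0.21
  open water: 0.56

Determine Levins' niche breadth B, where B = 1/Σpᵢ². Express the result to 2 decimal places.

Σpᵢ² = 0.23² + 0.21² + 0.56² = 0.0529 + 0.0441 + 0.3136 = 0.4106
B = 1 / 0.4106 = 2.4355

2.44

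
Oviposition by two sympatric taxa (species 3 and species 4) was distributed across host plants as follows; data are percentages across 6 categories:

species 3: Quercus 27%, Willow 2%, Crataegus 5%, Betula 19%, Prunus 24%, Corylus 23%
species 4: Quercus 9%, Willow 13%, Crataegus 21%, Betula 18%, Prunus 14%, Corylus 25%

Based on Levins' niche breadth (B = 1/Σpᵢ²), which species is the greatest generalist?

species 4

Convert percentages to proportions (divide by 100).
Σp_3ᵢ² = 0.27² + 0.02² + 0.05² + 0.19² + 0.24² + 0.23² = 0.0729 + 0.0004 + 0.0025 + 0.0361 + 0.0576 + 0.0529 = 0.2224
B_3 = 1 / 0.2224 = 4.4964
Σp_4ᵢ² = 0.09² + 0.13² + 0.21² + 0.18² + 0.14² + 0.25² = 0.0081 + 0.0169 + 0.0441 + 0.0324 + 0.0196 + 0.0625 = 0.1836
B_4 = 1 / 0.1836 = 5.4466
Highest B → broadest niche (most generalist): species 4 (B = 5.45).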